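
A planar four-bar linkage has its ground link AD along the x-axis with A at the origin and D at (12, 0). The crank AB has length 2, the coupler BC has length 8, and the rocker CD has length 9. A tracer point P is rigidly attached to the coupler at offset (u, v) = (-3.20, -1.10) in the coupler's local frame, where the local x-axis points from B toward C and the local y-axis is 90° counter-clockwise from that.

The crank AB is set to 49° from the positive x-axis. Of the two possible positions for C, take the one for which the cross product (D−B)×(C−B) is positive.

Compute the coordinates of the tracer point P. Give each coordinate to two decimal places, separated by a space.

A=(0,0), D=(12.00,0)
B = A + 2.00·(cos49°, sin49°) = (1.3121, 1.5094)
|BD| = 10.7939
circle(B,8.00) ∩ circle(D,9.00): a=4.6095, h=6.5385
  candidates: C₊=(6.7907,7.3391) cross=70.577; C₋=(4.9620,-5.6095) cross=-70.577
  mode + wants cross > 0 → take C=(6.7907,7.3391) (cross=70.577)
ex = (C−B)/|BC| = (0.6848,0.7287); ey = (-0.7287,0.6848)
P = B + -3.20·ex + -1.10·ey = (-0.0777,-1.5758)

-0.08 -1.58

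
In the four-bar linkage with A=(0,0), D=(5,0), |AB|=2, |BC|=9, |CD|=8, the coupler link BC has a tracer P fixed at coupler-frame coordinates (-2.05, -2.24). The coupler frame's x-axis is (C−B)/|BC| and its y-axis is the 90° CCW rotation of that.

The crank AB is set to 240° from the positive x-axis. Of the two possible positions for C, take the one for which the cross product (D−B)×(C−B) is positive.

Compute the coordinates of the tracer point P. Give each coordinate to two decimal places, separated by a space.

0.69 -4.26

A=(0,0), D=(5.00,0)
B = A + 2.00·(cos240°, sin240°) = (-1.0000, -1.7321)
|BD| = 6.2450
circle(B,9.00) ∩ circle(D,8.00): a=4.4836, h=7.8037
  candidates: C₊=(1.1433,7.0090) cross=48.734; C₋=(5.4720,-7.9861) cross=-48.734
  mode + wants cross > 0 → take C=(1.1433,7.0090) (cross=48.734)
ex = (C−B)/|BC| = (0.2381,0.9712); ey = (-0.9712,0.2381)
P = B + -2.05·ex + -2.24·ey = (0.6873,-4.2565)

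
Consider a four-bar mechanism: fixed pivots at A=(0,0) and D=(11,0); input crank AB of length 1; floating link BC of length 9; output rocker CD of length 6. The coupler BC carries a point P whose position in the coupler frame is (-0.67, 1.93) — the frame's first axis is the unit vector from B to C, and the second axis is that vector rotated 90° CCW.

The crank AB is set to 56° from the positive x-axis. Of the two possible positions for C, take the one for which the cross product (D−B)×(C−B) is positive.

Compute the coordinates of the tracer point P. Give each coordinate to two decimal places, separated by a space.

A=(0,0), D=(11.00,0)
B = A + 1.00·(cos56°, sin56°) = (0.5592, 0.8290)
|BD| = 10.4737
circle(B,9.00) ∩ circle(D,6.00): a=7.3851, h=5.1440
  candidates: C₊=(8.3283,5.3723) cross=53.876; C₋=(7.5139,-4.8834) cross=-53.876
  mode + wants cross > 0 → take C=(8.3283,5.3723) (cross=53.876)
ex = (C−B)/|BC| = (0.8632,0.5048); ey = (-0.5048,0.8632)
P = B + -0.67·ex + 1.93·ey = (-0.9935,2.1569)

-0.99 2.16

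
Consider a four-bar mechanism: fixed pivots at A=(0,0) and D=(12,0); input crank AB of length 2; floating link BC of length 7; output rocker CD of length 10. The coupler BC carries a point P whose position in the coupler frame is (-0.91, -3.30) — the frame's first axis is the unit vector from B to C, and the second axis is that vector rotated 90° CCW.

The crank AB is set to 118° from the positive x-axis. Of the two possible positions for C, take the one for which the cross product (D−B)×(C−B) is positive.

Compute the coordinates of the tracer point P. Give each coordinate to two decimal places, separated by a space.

A=(0,0), D=(12.00,0)
B = A + 2.00·(cos118°, sin118°) = (-0.9389, 1.7659)
|BD| = 13.0589
circle(B,7.00) ∩ circle(D,10.00): a=4.5768, h=5.2965
  candidates: C₊=(4.3120,6.3949) cross=69.167; C₋=(2.8795,-4.1009) cross=-69.167
  mode + wants cross > 0 → take C=(4.3120,6.3949) (cross=69.167)
ex = (C−B)/|BC| = (0.7501,0.6613); ey = (-0.6613,0.7501)
P = B + -0.91·ex + -3.30·ey = (0.5607,-1.3113)

0.56 -1.31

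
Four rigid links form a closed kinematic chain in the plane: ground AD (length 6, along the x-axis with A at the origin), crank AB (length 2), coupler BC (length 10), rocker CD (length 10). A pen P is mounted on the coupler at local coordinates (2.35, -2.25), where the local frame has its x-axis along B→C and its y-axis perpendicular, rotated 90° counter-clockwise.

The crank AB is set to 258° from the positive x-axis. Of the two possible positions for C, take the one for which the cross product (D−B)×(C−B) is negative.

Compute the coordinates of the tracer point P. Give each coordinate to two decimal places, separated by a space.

A=(0,0), D=(6.00,0)
B = A + 2.00·(cos258°, sin258°) = (-0.4158, -1.9563)
|BD| = 6.7074
circle(B,10.00) ∩ circle(D,10.00): a=3.3537, h=9.4209
  candidates: C₊=(0.0444,8.0331) cross=63.190; C₋=(5.5398,-9.9894) cross=-63.190
  mode - wants cross < 0 → take C=(5.5398,-9.9894) (cross=-63.190)
ex = (C−B)/|BC| = (0.5956,-0.8033); ey = (0.8033,0.5956)
P = B + 2.35·ex + -2.25·ey = (-0.8237,-5.1841)

-0.82 -5.18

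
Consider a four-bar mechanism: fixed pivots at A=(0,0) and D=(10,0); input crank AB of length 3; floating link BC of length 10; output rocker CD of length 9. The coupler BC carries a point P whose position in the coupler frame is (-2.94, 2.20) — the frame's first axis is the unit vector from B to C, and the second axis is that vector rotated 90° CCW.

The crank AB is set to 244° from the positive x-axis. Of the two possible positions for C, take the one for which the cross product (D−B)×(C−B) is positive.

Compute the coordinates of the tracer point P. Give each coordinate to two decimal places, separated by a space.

-4.64 -4.25

A=(0,0), D=(10.00,0)
B = A + 3.00·(cos244°, sin244°) = (-1.3151, -2.6964)
|BD| = 11.6320
circle(B,10.00) ∩ circle(D,9.00): a=6.6327, h=7.4838
  candidates: C₊=(3.4021,6.1211) cross=87.051; C₋=(6.8717,-8.4388) cross=-87.051
  mode + wants cross > 0 → take C=(3.4021,6.1211) (cross=87.051)
ex = (C−B)/|BC| = (0.4717,0.8817); ey = (-0.8817,0.4717)
P = B + -2.94·ex + 2.20·ey = (-4.6418,-4.2509)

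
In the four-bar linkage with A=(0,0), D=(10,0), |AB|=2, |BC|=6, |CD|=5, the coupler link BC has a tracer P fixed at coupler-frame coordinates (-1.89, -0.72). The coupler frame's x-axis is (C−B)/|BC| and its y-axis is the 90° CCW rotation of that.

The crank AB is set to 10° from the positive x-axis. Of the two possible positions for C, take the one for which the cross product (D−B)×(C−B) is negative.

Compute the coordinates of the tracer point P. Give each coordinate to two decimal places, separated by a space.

0.07 1.04

A=(0,0), D=(10.00,0)
B = A + 2.00·(cos10°, sin10°) = (1.9696, 0.3473)
|BD| = 8.0379
circle(B,6.00) ∩ circle(D,5.00): a=4.7032, h=3.7256
  candidates: C₊=(6.8294,3.8662) cross=29.946; C₋=(6.5075,-3.5780) cross=-29.946
  mode - wants cross < 0 → take C=(6.5075,-3.5780) (cross=-29.946)
ex = (C−B)/|BC| = (0.7563,-0.6542); ey = (0.6542,0.7563)
P = B + -1.89·ex + -0.72·ey = (0.0692,1.0392)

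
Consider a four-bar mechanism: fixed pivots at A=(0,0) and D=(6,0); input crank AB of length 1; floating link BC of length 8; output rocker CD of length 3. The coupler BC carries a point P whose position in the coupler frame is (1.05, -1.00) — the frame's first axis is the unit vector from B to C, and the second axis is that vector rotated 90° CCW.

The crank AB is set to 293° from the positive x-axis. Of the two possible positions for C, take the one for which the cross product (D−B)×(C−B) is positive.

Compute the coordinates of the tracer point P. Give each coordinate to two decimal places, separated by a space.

1.77 -1.37

A=(0,0), D=(6.00,0)
B = A + 1.00·(cos293°, sin293°) = (0.3907, -0.9205)
|BD| = 5.6843
circle(B,8.00) ∩ circle(D,3.00): a=7.6800, h=2.2399
  candidates: C₊=(7.6067,2.5335) cross=12.732; C₋=(8.3321,-1.8871) cross=-12.732
  mode + wants cross > 0 → take C=(7.6067,2.5335) (cross=12.732)
ex = (C−B)/|BC| = (0.9020,0.4317); ey = (-0.4317,0.9020)
P = B + 1.05·ex + -1.00·ey = (1.7696,-1.3692)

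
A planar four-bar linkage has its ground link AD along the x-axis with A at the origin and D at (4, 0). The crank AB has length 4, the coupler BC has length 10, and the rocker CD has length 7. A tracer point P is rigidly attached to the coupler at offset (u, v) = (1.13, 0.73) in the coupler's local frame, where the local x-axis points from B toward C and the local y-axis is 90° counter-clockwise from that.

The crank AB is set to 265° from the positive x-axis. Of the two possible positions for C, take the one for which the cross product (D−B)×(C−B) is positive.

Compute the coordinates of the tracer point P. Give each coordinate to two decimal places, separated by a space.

A=(0,0), D=(4.00,0)
B = A + 4.00·(cos265°, sin265°) = (-0.3486, -3.9848)
|BD| = 5.8982
circle(B,10.00) ∩ circle(D,7.00): a=7.2724, h=6.8638
  candidates: C₊=(0.3761,5.9889) cross=40.484; C₋=(9.6503,-4.1321) cross=-40.484
  mode + wants cross > 0 → take C=(0.3761,5.9889) (cross=40.484)
ex = (C−B)/|BC| = (0.0725,0.9974); ey = (-0.9974,0.0725)
P = B + 1.13·ex + 0.73·ey = (-0.9948,-2.8048)

-0.99 -2.80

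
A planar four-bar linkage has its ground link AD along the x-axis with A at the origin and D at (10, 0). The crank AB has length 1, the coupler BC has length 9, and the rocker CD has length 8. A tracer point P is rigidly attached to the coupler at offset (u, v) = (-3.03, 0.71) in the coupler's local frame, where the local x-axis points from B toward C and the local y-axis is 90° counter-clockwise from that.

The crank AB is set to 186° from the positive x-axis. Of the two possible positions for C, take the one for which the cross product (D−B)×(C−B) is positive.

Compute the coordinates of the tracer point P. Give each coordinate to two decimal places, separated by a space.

-3.60 -1.81

A=(0,0), D=(10.00,0)
B = A + 1.00·(cos186°, sin186°) = (-0.9945, -0.1045)
|BD| = 10.9950
circle(B,9.00) ∩ circle(D,8.00): a=6.2706, h=6.4560
  candidates: C₊=(5.2144,6.4108) cross=70.984; C₋=(5.3372,-6.5006) cross=-70.984
  mode + wants cross > 0 → take C=(5.2144,6.4108) (cross=70.984)
ex = (C−B)/|BC| = (0.6899,0.7239); ey = (-0.7239,0.6899)
P = B + -3.03·ex + 0.71·ey = (-3.5988,-1.8082)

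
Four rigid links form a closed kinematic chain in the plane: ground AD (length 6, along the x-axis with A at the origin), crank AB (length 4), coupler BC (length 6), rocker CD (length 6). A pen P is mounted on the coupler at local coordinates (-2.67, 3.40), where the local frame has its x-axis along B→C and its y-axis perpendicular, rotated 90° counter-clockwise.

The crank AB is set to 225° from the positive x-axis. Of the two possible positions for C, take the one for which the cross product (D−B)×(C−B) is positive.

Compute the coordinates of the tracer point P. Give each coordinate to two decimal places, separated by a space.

A=(0,0), D=(6.00,0)
B = A + 4.00·(cos225°, sin225°) = (-2.8284, -2.8284)
|BD| = 9.2704
circle(B,6.00) ∩ circle(D,6.00): a=4.6352, h=3.8098
  candidates: C₊=(0.4234,2.2140) cross=35.319; C₋=(2.7482,-5.0424) cross=-35.319
  mode + wants cross > 0 → take C=(0.4234,2.2140) (cross=35.319)
ex = (C−B)/|BC| = (0.5420,0.8404); ey = (-0.8404,0.5420)
P = B + -2.67·ex + 3.40·ey = (-7.1328,-3.2296)

-7.13 -3.23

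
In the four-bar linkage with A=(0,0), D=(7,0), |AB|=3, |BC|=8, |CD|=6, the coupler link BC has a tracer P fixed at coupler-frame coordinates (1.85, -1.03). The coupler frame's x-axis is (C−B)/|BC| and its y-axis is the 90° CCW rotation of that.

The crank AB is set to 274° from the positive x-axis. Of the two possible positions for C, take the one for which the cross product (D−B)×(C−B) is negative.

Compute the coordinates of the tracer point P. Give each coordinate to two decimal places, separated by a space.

1.54 -4.64

A=(0,0), D=(7.00,0)
B = A + 3.00·(cos274°, sin274°) = (0.2093, -2.9927)
|BD| = 7.4209
circle(B,8.00) ∩ circle(D,6.00): a=5.5970, h=5.7161
  candidates: C₊=(3.0258,4.4951) cross=42.418; C₋=(7.6361,-5.9662) cross=-42.418
  mode - wants cross < 0 → take C=(7.6361,-5.9662) (cross=-42.418)
ex = (C−B)/|BC| = (0.9284,-0.3717); ey = (0.3717,0.9284)
P = B + 1.85·ex + -1.03·ey = (1.5439,-4.6365)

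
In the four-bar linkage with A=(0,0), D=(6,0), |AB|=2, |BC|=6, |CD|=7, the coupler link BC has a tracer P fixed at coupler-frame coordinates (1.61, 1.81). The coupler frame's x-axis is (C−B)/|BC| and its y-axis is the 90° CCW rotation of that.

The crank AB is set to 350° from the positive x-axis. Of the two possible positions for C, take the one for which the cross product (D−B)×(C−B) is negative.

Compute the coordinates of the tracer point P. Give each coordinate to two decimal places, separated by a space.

A=(0,0), D=(6.00,0)
B = A + 2.00·(cos350°, sin350°) = (1.9696, -0.3473)
|BD| = 4.0453
circle(B,6.00) ∩ circle(D,7.00): a=0.4159, h=5.9856
  candidates: C₊=(1.8701,5.6519) cross=24.214; C₋=(2.8978,-6.2751) cross=-24.214
  mode - wants cross < 0 → take C=(2.8978,-6.2751) (cross=-24.214)
ex = (C−B)/|BC| = (0.1547,-0.9880); ey = (0.9880,0.1547)
P = B + 1.61·ex + 1.81·ey = (4.0069,-1.6579)

4.01 -1.66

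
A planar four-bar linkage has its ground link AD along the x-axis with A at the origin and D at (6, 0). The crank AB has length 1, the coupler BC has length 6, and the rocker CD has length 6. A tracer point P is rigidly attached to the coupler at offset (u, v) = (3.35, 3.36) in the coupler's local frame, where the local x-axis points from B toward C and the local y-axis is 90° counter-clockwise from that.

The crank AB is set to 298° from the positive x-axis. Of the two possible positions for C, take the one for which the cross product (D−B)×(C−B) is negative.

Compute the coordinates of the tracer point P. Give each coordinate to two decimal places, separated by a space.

A=(0,0), D=(6.00,0)
B = A + 1.00·(cos298°, sin298°) = (0.4695, -0.8829)
|BD| = 5.6006
circle(B,6.00) ∩ circle(D,6.00): a=2.8003, h=5.3065
  candidates: C₊=(2.3982,4.7986) cross=29.719; C₋=(4.0713,-5.6816) cross=-29.719
  mode - wants cross < 0 → take C=(4.0713,-5.6816) (cross=-29.719)
ex = (C−B)/|BC| = (0.6003,-0.7998); ey = (0.7998,0.6003)
P = B + 3.35·ex + 3.36·ey = (5.1677,-1.5451)

5.17 -1.55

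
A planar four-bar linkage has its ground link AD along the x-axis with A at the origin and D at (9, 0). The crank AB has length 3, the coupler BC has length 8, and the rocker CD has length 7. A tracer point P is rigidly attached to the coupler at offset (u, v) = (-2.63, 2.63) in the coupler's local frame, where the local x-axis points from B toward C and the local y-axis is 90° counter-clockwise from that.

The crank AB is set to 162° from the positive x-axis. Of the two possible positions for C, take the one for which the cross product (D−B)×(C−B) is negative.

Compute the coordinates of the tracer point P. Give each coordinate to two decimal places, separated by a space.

-3.23 4.63

A=(0,0), D=(9.00,0)
B = A + 3.00·(cos162°, sin162°) = (-2.8532, 0.9271)
|BD| = 11.8894
circle(B,8.00) ∩ circle(D,7.00): a=6.5755, h=4.5566
  candidates: C₊=(4.0576,4.9571) cross=54.175; C₋=(3.3470,-4.1284) cross=-54.175
  mode - wants cross < 0 → take C=(3.3470,-4.1284) (cross=-54.175)
ex = (C−B)/|BC| = (0.7750,-0.6319); ey = (0.6319,0.7750)
P = B + -2.63·ex + 2.63·ey = (-3.2295,4.6273)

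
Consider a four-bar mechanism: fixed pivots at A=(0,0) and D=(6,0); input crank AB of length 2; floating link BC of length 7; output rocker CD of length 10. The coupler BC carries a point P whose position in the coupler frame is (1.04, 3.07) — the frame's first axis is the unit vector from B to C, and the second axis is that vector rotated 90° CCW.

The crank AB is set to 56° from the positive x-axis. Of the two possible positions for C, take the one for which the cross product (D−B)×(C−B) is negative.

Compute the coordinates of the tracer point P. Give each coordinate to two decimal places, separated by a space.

A=(0,0), D=(6.00,0)
B = A + 2.00·(cos56°, sin56°) = (1.1184, 1.6581)
|BD| = 5.1555
circle(B,7.00) ∩ circle(D,10.00): a=-2.3684, h=6.5872
  candidates: C₊=(0.9943,8.6570) cross=33.960; C₋=(-3.2427,-3.8174) cross=-33.960
  mode - wants cross < 0 → take C=(-3.2427,-3.8174) (cross=-33.960)
ex = (C−B)/|BC| = (-0.6230,-0.7822); ey = (0.7822,-0.6230)
P = B + 1.04·ex + 3.07·ey = (2.8718,-1.0681)

2.87 -1.07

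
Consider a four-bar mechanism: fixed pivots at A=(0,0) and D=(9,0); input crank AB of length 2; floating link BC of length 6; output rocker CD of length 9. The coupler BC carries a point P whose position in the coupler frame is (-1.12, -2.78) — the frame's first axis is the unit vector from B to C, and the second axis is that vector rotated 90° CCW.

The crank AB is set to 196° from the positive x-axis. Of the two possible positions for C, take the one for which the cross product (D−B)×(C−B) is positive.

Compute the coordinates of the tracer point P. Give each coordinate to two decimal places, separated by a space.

A=(0,0), D=(9.00,0)
B = A + 2.00·(cos196°, sin196°) = (-1.9225, -0.5513)
|BD| = 10.9364
circle(B,6.00) ∩ circle(D,9.00): a=3.4109, h=4.9362
  candidates: C₊=(1.2352,4.5506) cross=53.984; C₋=(1.7328,-5.3093) cross=-53.984
  mode + wants cross > 0 → take C=(1.2352,4.5506) (cross=53.984)
ex = (C−B)/|BC| = (0.5263,0.8503); ey = (-0.8503,0.5263)
P = B + -1.12·ex + -2.78·ey = (-0.1481,-2.9667)

-0.15 -2.97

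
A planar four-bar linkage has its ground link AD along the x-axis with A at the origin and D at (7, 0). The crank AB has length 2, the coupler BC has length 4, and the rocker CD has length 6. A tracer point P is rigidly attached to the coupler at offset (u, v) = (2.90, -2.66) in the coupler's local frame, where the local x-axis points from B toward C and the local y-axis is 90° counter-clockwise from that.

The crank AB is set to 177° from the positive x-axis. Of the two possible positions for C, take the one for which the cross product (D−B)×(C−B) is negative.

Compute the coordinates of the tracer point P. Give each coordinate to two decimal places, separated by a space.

-1.00 -3.70

A=(0,0), D=(7.00,0)
B = A + 2.00·(cos177°, sin177°) = (-1.9973, 0.1047)
|BD| = 8.9979
circle(B,4.00) ∩ circle(D,6.00): a=3.3876, h=2.1271
  candidates: C₊=(1.4148,2.1922) cross=19.139; C₋=(1.3653,-2.0617) cross=-19.139
  mode - wants cross < 0 → take C=(1.3653,-2.0617) (cross=-19.139)
ex = (C−B)/|BC| = (0.8406,-0.5416); ey = (0.5416,0.8406)
P = B + 2.90·ex + -2.66·ey = (-1.0000,-3.7020)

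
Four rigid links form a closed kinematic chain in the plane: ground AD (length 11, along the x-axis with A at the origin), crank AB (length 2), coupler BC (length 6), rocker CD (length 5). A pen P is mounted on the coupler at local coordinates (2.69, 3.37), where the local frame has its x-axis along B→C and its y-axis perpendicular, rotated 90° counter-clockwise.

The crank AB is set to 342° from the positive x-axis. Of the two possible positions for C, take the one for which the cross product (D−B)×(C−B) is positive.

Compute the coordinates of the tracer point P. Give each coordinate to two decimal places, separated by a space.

2.21 3.68

A=(0,0), D=(11.00,0)
B = A + 2.00·(cos342°, sin342°) = (1.9021, -0.6180)
|BD| = 9.1189
circle(B,6.00) ∩ circle(D,5.00): a=5.1626, h=3.0574
  candidates: C₊=(6.8456,2.7823) cross=27.880; C₋=(7.2600,-3.3185) cross=-27.880
  mode + wants cross > 0 → take C=(6.8456,2.7823) (cross=27.880)
ex = (C−B)/|BC| = (0.8239,0.5667); ey = (-0.5667,0.8239)
P = B + 2.69·ex + 3.37·ey = (2.2086,3.6830)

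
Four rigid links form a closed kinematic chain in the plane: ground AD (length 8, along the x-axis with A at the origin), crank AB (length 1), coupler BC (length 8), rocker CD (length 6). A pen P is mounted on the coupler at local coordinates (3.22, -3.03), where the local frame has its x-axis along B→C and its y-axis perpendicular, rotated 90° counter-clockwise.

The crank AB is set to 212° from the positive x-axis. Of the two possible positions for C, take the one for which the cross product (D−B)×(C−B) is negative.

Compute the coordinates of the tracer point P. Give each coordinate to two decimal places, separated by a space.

-0.17 -4.90

A=(0,0), D=(8.00,0)
B = A + 1.00·(cos212°, sin212°) = (-0.8480, -0.5299)
|BD| = 8.8639
circle(B,8.00) ∩ circle(D,6.00): a=6.0114, h=5.2786
  candidates: C₊=(4.8370,5.0986) cross=46.789; C₋=(5.4682,-5.4397) cross=-46.789
  mode - wants cross < 0 → take C=(5.4682,-5.4397) (cross=-46.789)
ex = (C−B)/|BC| = (0.7895,-0.6137); ey = (0.6137,0.7895)
P = B + 3.22·ex + -3.03·ey = (-0.1653,-4.8984)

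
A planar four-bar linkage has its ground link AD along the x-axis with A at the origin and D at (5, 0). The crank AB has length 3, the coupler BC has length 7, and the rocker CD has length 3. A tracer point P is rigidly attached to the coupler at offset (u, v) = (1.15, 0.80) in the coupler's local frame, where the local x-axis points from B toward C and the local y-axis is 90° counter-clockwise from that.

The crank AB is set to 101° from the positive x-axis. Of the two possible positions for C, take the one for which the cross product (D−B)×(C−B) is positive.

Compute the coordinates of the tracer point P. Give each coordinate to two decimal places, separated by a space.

A=(0,0), D=(5.00,0)
B = A + 3.00·(cos101°, sin101°) = (-0.5724, 2.9449)
|BD| = 6.3027
circle(B,7.00) ∩ circle(D,3.00): a=6.3246, h=2.9999
  candidates: C₊=(6.4210,2.6421) cross=18.908; C₋=(3.6177,-2.6625) cross=-18.908
  mode + wants cross > 0 → take C=(6.4210,2.6421) (cross=18.908)
ex = (C−B)/|BC| = (0.9991,-0.0433); ey = (0.0433,0.9991)
P = B + 1.15·ex + 0.80·ey = (0.6111,3.6944)

0.61 3.69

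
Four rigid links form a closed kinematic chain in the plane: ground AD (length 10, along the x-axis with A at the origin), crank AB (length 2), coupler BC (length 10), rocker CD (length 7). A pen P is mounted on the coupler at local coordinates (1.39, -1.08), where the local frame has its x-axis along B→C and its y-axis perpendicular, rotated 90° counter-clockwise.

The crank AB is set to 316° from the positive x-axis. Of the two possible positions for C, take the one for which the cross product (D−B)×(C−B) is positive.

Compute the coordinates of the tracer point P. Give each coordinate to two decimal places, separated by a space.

3.14 -0.94

A=(0,0), D=(10.00,0)
B = A + 2.00·(cos316°, sin316°) = (1.4387, -1.3893)
|BD| = 8.6733
circle(B,10.00) ∩ circle(D,7.00): a=7.2767, h=6.8593
  candidates: C₊=(7.5227,6.5470) cross=59.493; C₋=(9.7202,-6.9944) cross=-59.493
  mode + wants cross > 0 → take C=(7.5227,6.5470) (cross=59.493)
ex = (C−B)/|BC| = (0.6084,0.7936); ey = (-0.7936,0.6084)
P = B + 1.39·ex + -1.08·ey = (3.1415,-0.9432)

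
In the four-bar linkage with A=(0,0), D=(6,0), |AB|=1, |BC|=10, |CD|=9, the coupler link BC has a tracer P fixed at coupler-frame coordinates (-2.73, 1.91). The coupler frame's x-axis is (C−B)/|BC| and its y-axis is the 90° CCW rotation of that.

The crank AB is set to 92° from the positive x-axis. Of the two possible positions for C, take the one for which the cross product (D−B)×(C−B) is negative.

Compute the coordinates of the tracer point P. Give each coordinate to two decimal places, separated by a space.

0.93 4.19

A=(0,0), D=(6.00,0)
B = A + 1.00·(cos92°, sin92°) = (-0.0349, 0.9994)
|BD| = 6.1171
circle(B,10.00) ∩ circle(D,9.00): a=4.6116, h=8.8732
  candidates: C₊=(5.9644,8.9999) cross=54.278; C₋=(3.0650,-8.5080) cross=-54.278
  mode - wants cross < 0 → take C=(3.0650,-8.5080) (cross=-54.278)
ex = (C−B)/|BC| = (0.3100,-0.9507); ey = (0.9507,0.3100)
P = B + -2.73·ex + 1.91·ey = (0.9347,4.1870)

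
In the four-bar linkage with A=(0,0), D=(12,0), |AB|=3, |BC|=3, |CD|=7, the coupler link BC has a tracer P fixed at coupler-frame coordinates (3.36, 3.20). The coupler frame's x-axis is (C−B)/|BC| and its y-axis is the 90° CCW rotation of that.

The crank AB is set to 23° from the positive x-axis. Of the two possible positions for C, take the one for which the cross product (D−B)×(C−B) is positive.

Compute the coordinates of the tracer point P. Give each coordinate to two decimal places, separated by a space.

A=(0,0), D=(12.00,0)
B = A + 3.00·(cos23°, sin23°) = (2.7615, 1.1722)
|BD| = 9.3126
circle(B,3.00) ∩ circle(D,7.00): a=2.5086, h=1.6452
  candidates: C₊=(5.4573,2.4886) cross=15.321; C₋=(5.0431,-0.7757) cross=-15.321
  mode + wants cross > 0 → take C=(5.4573,2.4886) (cross=15.321)
ex = (C−B)/|BC| = (0.8986,0.4388); ey = (-0.4388,0.8986)
P = B + 3.36·ex + 3.20·ey = (4.3767,5.5220)

4.38 5.52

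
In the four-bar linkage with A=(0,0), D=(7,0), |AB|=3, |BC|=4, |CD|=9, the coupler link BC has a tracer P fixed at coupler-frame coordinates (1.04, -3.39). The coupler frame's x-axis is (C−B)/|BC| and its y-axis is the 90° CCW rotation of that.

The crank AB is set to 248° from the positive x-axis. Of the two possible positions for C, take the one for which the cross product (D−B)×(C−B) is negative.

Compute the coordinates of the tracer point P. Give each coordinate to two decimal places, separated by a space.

-3.71 -5.21

A=(0,0), D=(7.00,0)
B = A + 3.00·(cos248°, sin248°) = (-1.1238, -2.7816)
|BD| = 8.5868
circle(B,4.00) ∩ circle(D,9.00): a=0.5085, h=3.9675
  candidates: C₊=(-1.9279,1.1368) cross=34.069; C₋=(0.6425,-6.3704) cross=-34.069
  mode - wants cross < 0 → take C=(0.6425,-6.3704) (cross=-34.069)
ex = (C−B)/|BC| = (0.4416,-0.8972); ey = (0.8972,0.4416)
P = B + 1.04·ex + -3.39·ey = (-3.7061,-5.2116)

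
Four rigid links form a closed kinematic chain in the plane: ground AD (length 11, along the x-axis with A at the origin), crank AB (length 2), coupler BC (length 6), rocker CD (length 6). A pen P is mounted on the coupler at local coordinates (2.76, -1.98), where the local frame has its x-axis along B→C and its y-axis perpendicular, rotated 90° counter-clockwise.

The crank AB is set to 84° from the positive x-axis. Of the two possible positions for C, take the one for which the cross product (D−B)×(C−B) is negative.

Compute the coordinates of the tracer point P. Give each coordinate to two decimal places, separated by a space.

A=(0,0), D=(11.00,0)
B = A + 2.00·(cos84°, sin84°) = (0.2091, 1.9890)
|BD| = 10.9727
circle(B,6.00) ∩ circle(D,6.00): a=5.4864, h=2.4290
  candidates: C₊=(6.0448,3.3832) cross=26.652; C₋=(5.1642,-1.3942) cross=-26.652
  mode - wants cross < 0 → take C=(5.1642,-1.3942) (cross=-26.652)
ex = (C−B)/|BC| = (0.8259,-0.5639); ey = (0.5639,0.8259)
P = B + 2.76·ex + -1.98·ey = (1.3720,-1.2025)

1.37 -1.20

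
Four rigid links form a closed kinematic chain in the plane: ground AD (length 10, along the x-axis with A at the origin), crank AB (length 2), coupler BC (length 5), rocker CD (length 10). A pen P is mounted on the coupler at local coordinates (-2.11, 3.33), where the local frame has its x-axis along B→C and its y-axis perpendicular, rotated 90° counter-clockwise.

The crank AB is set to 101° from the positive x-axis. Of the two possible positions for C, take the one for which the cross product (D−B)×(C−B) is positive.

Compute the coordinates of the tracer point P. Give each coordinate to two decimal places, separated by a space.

A=(0,0), D=(10.00,0)
B = A + 2.00·(cos101°, sin101°) = (-0.3816, 1.9633)
|BD| = 10.5656
circle(B,5.00) ∩ circle(D,10.00): a=1.7336, h=4.6899
  candidates: C₊=(2.1932,6.2493) cross=49.551; C₋=(0.4503,-2.9670) cross=-49.551
  mode + wants cross > 0 → take C=(2.1932,6.2493) (cross=49.551)
ex = (C−B)/|BC| = (0.5150,0.8572); ey = (-0.8572,0.5150)
P = B + -2.11·ex + 3.33·ey = (-4.3227,1.8694)

-4.32 1.87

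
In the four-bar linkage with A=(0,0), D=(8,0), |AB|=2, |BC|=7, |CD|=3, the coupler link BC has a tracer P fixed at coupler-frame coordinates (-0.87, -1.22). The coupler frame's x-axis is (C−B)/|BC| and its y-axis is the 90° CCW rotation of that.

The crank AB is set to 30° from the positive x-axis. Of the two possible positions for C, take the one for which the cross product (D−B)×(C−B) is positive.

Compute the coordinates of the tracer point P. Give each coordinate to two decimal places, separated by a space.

A=(0,0), D=(8.00,0)
B = A + 2.00·(cos30°, sin30°) = (1.7321, 1.0000)
|BD| = 6.3472
circle(B,7.00) ∩ circle(D,3.00): a=6.3246, h=2.9999
  candidates: C₊=(8.4503,2.9660) cross=19.041; C₋=(7.5050,-2.9589) cross=-19.041
  mode + wants cross > 0 → take C=(8.4503,2.9660) (cross=19.041)
ex = (C−B)/|BC| = (0.9597,0.2809); ey = (-0.2809,0.9597)
P = B + -0.87·ex + -1.22·ey = (1.2397,-0.4152)

1.24 -0.42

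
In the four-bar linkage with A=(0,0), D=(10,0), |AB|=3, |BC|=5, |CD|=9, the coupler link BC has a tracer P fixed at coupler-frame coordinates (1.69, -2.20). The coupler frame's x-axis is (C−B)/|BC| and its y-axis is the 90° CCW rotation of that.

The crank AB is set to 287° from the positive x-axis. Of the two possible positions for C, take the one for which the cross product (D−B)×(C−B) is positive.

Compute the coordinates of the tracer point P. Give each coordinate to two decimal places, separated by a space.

A=(0,0), D=(10.00,0)
B = A + 3.00·(cos287°, sin287°) = (0.8771, -2.8689)
|BD| = 9.5634
circle(B,5.00) ∩ circle(D,9.00): a=1.8538, h=4.6436
  candidates: C₊=(1.2525,2.1170) cross=44.409; C₋=(4.0386,-6.7425) cross=-44.409
  mode + wants cross > 0 → take C=(1.2525,2.1170) (cross=44.409)
ex = (C−B)/|BC| = (0.0751,0.9972); ey = (-0.9972,0.0751)
P = B + 1.69·ex + -2.20·ey = (3.1978,-1.3489)

3.20 -1.35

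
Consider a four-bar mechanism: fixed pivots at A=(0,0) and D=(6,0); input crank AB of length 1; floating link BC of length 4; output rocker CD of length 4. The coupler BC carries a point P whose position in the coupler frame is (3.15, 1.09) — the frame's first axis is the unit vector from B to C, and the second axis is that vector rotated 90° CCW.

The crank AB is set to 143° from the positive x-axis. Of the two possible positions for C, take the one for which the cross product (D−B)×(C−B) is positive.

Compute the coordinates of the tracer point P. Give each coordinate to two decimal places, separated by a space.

A=(0,0), D=(6.00,0)
B = A + 1.00·(cos143°, sin143°) = (-0.7986, 0.6018)
|BD| = 6.8252
circle(B,4.00) ∩ circle(D,4.00): a=3.4126, h=2.0866
  candidates: C₊=(2.7847,2.3794) cross=14.242; C₋=(2.4167,-1.7776) cross=-14.242
  mode + wants cross > 0 → take C=(2.7847,2.3794) (cross=14.242)
ex = (C−B)/|BC| = (0.8958,0.4444); ey = (-0.4444,0.8958)
P = B + 3.15·ex + 1.09·ey = (1.5388,2.9781)

1.54 2.98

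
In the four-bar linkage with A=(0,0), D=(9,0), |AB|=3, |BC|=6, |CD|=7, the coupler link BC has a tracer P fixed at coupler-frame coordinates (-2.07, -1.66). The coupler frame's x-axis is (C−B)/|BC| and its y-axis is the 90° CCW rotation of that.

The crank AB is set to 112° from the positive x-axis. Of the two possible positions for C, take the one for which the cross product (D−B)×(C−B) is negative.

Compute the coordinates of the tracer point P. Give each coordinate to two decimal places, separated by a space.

-3.67 3.52

A=(0,0), D=(9.00,0)
B = A + 3.00·(cos112°, sin112°) = (-1.1238, 2.7816)
|BD| = 10.4990
circle(B,6.00) ∩ circle(D,7.00): a=4.6304, h=3.8157
  candidates: C₊=(4.3520,5.2341) cross=40.061; C₋=(2.3302,-2.1245) cross=-40.061
  mode - wants cross < 0 → take C=(2.3302,-2.1245) (cross=-40.061)
ex = (C−B)/|BC| = (0.5757,-0.8177); ey = (0.8177,0.5757)
P = B + -2.07·ex + -1.66·ey = (-3.6728,3.5185)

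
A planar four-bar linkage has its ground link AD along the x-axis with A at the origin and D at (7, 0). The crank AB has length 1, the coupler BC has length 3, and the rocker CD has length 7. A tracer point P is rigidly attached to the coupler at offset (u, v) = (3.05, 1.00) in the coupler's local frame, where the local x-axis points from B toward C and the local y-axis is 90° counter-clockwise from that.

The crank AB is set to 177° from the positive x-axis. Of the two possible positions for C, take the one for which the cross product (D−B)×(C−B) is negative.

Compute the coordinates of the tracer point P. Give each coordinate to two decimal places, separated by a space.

1.38 -2.11

A=(0,0), D=(7.00,0)
B = A + 1.00·(cos177°, sin177°) = (-0.9986, 0.0523)
|BD| = 7.9988
circle(B,3.00) ∩ circle(D,7.00): a=1.4990, h=2.5986
  candidates: C₊=(0.5174,2.6411) cross=20.786; C₋=(0.4834,-2.5561) cross=-20.786
  mode - wants cross < 0 → take C=(0.4834,-2.5561) (cross=-20.786)
ex = (C−B)/|BC| = (0.4940,-0.8695); ey = (0.8695,0.4940)
P = B + 3.05·ex + 1.00·ey = (1.3775,-2.1055)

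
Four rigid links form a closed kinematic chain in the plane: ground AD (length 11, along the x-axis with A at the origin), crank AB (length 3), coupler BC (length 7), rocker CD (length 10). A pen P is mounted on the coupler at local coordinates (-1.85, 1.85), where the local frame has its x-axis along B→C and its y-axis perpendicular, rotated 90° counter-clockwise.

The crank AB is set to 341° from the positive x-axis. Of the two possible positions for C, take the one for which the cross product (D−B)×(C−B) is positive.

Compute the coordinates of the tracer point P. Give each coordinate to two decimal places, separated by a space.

0.94 -2.78

A=(0,0), D=(11.00,0)
B = A + 3.00·(cos341°, sin341°) = (2.8366, -0.9767)
|BD| = 8.2217
circle(B,7.00) ∩ circle(D,10.00): a=1.0093, h=6.9269
  candidates: C₊=(3.0158,6.0210) cross=56.950; C₋=(4.6616,-7.7346) cross=-56.950
  mode + wants cross > 0 → take C=(3.0158,6.0210) (cross=56.950)
ex = (C−B)/|BC| = (0.0256,0.9997); ey = (-0.9997,0.0256)
P = B + -1.85·ex + 1.85·ey = (0.9398,-2.7787)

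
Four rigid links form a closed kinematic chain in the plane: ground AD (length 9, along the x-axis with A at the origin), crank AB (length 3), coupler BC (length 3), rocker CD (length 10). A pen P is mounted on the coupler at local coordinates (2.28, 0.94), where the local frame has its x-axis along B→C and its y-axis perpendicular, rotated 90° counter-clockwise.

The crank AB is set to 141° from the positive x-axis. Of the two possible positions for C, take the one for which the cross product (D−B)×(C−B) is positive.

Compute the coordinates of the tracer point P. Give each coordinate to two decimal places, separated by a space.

A=(0,0), D=(9.00,0)
B = A + 3.00·(cos141°, sin141°) = (-2.3314, 1.8880)
|BD| = 11.4876
circle(B,3.00) ∩ circle(D,10.00): a=1.7830, h=2.4126
  candidates: C₊=(-0.1761,3.9747) cross=27.715; C₋=(-0.9691,-0.7849) cross=-27.715
  mode + wants cross > 0 → take C=(-0.1761,3.9747) (cross=27.715)
ex = (C−B)/|BC| = (0.7184,0.6956); ey = (-0.6956,0.7184)
P = B + 2.28·ex + 0.94·ey = (-1.3473,4.1492)

-1.35 4.15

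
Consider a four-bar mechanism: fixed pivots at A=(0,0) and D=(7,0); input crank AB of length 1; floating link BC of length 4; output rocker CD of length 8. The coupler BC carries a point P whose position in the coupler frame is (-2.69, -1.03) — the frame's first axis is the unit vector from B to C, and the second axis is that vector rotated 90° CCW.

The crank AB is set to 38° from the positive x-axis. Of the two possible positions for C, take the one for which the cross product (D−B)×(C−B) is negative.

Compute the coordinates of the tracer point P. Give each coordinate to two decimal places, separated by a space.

A=(0,0), D=(7.00,0)
B = A + 1.00·(cos38°, sin38°) = (0.7880, 0.6157)
|BD| = 6.2424
circle(B,4.00) ∩ circle(D,8.00): a=-0.7234, h=3.9340
  candidates: C₊=(0.4561,4.6019) cross=24.558; C₋=(-0.3199,-3.2278) cross=-24.558
  mode - wants cross < 0 → take C=(-0.3199,-3.2278) (cross=-24.558)
ex = (C−B)/|BC| = (-0.2770,-0.9609); ey = (0.9609,-0.2770)
P = B + -2.69·ex + -1.03·ey = (0.5434,3.4857)

0.54 3.49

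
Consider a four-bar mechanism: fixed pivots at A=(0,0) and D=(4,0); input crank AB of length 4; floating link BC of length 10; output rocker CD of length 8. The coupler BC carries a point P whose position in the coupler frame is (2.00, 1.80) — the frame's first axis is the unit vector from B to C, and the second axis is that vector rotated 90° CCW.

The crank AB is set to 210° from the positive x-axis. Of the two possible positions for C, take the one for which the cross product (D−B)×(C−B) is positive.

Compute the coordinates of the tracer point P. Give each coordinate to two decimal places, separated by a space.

-4.33 0.55

A=(0,0), D=(4.00,0)
B = A + 4.00·(cos210°, sin210°) = (-3.4641, -2.0000)
|BD| = 7.7274
circle(B,10.00) ∩ circle(D,8.00): a=6.1931, h=7.8515
  candidates: C₊=(0.4858,7.1868) cross=60.672; C₋=(4.5501,-7.9811) cross=-60.672
  mode + wants cross > 0 → take C=(0.4858,7.1868) (cross=60.672)
ex = (C−B)/|BC| = (0.3950,0.9187); ey = (-0.9187,0.3950)
P = B + 2.00·ex + 1.80·ey = (-4.3277,0.5484)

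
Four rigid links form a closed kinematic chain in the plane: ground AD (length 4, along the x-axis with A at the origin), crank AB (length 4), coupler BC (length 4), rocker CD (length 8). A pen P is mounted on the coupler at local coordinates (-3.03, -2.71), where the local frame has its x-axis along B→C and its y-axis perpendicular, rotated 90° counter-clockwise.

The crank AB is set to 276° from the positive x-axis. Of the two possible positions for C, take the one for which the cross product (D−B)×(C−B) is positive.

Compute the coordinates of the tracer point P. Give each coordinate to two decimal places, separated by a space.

A=(0,0), D=(4.00,0)
B = A + 4.00·(cos276°, sin276°) = (0.4181, -3.9781)
|BD| = 5.3530
circle(B,4.00) ∩ circle(D,8.00): a=-1.8069, h=3.5686
  candidates: C₊=(-3.4429,-2.9330) cross=19.103; C₋=(1.8611,-7.7088) cross=-19.103
  mode + wants cross > 0 → take C=(-3.4429,-2.9330) (cross=19.103)
ex = (C−B)/|BC| = (-0.9653,0.2613); ey = (-0.2613,-0.9653)
P = B + -3.03·ex + -2.71·ey = (4.0509,-2.1539)

4.05 -2.15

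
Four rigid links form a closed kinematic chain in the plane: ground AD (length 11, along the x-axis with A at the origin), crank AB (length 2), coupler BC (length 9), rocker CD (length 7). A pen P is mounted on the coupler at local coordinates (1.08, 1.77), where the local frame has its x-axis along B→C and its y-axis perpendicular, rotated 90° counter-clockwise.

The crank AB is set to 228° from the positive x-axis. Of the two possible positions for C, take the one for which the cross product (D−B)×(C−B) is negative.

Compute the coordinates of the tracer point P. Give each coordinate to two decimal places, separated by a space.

0.42 -0.39

A=(0,0), D=(11.00,0)
B = A + 2.00·(cos228°, sin228°) = (-1.3383, -1.4863)
|BD| = 12.4275
circle(B,9.00) ∩ circle(D,7.00): a=7.5012, h=4.9731
  candidates: C₊=(5.5143,4.3483) cross=61.803; C₋=(6.7039,-5.5266) cross=-61.803
  mode - wants cross < 0 → take C=(6.7039,-5.5266) (cross=-61.803)
ex = (C−B)/|BC| = (0.8936,-0.4489); ey = (0.4489,0.8936)
P = B + 1.08·ex + 1.77·ey = (0.4214,-0.3895)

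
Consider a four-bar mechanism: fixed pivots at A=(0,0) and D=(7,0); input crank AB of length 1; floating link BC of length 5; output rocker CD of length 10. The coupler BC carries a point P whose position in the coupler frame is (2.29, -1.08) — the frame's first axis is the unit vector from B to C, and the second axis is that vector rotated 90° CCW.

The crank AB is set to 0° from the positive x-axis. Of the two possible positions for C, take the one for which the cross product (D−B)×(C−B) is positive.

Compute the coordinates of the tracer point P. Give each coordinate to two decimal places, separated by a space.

0.33 2.44

A=(0,0), D=(7.00,0)
B = A + 1.00·(cos0°, sin0°) = (1.0000, 0.0000)
|BD| = 6.0000
circle(B,5.00) ∩ circle(D,10.00): a=-3.2500, h=3.7997
  candidates: C₊=(-2.2500,3.7997) cross=22.798; C₋=(-2.2500,-3.7997) cross=-22.798
  mode + wants cross > 0 → take C=(-2.2500,3.7997) (cross=22.798)
ex = (C−B)/|BC| = (-0.6500,0.7599); ey = (-0.7599,-0.6500)
P = B + 2.29·ex + -1.08·ey = (0.3322,2.4422)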